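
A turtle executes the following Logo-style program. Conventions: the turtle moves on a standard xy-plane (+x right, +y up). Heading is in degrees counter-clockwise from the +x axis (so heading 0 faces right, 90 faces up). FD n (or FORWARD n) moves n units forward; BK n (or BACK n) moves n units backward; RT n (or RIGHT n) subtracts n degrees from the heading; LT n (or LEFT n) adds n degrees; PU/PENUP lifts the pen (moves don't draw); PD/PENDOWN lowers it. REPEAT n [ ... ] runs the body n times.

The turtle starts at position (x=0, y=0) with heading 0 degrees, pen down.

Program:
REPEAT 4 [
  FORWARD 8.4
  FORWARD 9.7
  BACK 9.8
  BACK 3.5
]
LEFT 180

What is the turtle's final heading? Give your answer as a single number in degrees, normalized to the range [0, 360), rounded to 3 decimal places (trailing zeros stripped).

Executing turtle program step by step:
Start: pos=(0,0), heading=0, pen down
REPEAT 4 [
  -- iteration 1/4 --
  FD 8.4: (0,0) -> (8.4,0) [heading=0, draw]
  FD 9.7: (8.4,0) -> (18.1,0) [heading=0, draw]
  BK 9.8: (18.1,0) -> (8.3,0) [heading=0, draw]
  BK 3.5: (8.3,0) -> (4.8,0) [heading=0, draw]
  -- iteration 2/4 --
  FD 8.4: (4.8,0) -> (13.2,0) [heading=0, draw]
  FD 9.7: (13.2,0) -> (22.9,0) [heading=0, draw]
  BK 9.8: (22.9,0) -> (13.1,0) [heading=0, draw]
  BK 3.5: (13.1,0) -> (9.6,0) [heading=0, draw]
  -- iteration 3/4 --
  FD 8.4: (9.6,0) -> (18,0) [heading=0, draw]
  FD 9.7: (18,0) -> (27.7,0) [heading=0, draw]
  BK 9.8: (27.7,0) -> (17.9,0) [heading=0, draw]
  BK 3.5: (17.9,0) -> (14.4,0) [heading=0, draw]
  -- iteration 4/4 --
  FD 8.4: (14.4,0) -> (22.8,0) [heading=0, draw]
  FD 9.7: (22.8,0) -> (32.5,0) [heading=0, draw]
  BK 9.8: (32.5,0) -> (22.7,0) [heading=0, draw]
  BK 3.5: (22.7,0) -> (19.2,0) [heading=0, draw]
]
LT 180: heading 0 -> 180
Final: pos=(19.2,0), heading=180, 16 segment(s) drawn

Answer: 180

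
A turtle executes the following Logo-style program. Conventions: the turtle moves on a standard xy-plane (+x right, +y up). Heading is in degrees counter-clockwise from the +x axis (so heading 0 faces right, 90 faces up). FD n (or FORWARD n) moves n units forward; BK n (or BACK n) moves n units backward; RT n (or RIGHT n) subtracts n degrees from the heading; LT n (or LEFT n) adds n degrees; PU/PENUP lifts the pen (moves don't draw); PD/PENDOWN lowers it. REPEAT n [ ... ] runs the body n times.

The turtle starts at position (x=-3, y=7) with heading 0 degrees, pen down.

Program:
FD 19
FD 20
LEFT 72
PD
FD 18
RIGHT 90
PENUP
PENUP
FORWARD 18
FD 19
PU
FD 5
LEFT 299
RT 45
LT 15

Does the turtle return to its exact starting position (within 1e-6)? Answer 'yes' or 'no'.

Executing turtle program step by step:
Start: pos=(-3,7), heading=0, pen down
FD 19: (-3,7) -> (16,7) [heading=0, draw]
FD 20: (16,7) -> (36,7) [heading=0, draw]
LT 72: heading 0 -> 72
PD: pen down
FD 18: (36,7) -> (41.562,24.119) [heading=72, draw]
RT 90: heading 72 -> 342
PU: pen up
PU: pen up
FD 18: (41.562,24.119) -> (58.681,18.557) [heading=342, move]
FD 19: (58.681,18.557) -> (76.751,12.685) [heading=342, move]
PU: pen up
FD 5: (76.751,12.685) -> (81.507,11.14) [heading=342, move]
LT 299: heading 342 -> 281
RT 45: heading 281 -> 236
LT 15: heading 236 -> 251
Final: pos=(81.507,11.14), heading=251, 3 segment(s) drawn

Start position: (-3, 7)
Final position: (81.507, 11.14)
Distance = 84.608; >= 1e-6 -> NOT closed

Answer: no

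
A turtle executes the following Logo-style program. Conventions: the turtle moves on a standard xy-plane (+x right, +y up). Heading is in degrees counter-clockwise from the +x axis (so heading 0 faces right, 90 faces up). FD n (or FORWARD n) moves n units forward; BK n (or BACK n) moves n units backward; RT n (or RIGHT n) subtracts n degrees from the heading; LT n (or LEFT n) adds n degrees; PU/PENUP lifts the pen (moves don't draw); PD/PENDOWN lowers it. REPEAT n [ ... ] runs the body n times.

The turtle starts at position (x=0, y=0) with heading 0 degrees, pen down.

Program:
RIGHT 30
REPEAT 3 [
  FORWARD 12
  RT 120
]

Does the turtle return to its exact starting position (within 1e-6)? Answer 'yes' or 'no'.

Answer: yes

Derivation:
Executing turtle program step by step:
Start: pos=(0,0), heading=0, pen down
RT 30: heading 0 -> 330
REPEAT 3 [
  -- iteration 1/3 --
  FD 12: (0,0) -> (10.392,-6) [heading=330, draw]
  RT 120: heading 330 -> 210
  -- iteration 2/3 --
  FD 12: (10.392,-6) -> (0,-12) [heading=210, draw]
  RT 120: heading 210 -> 90
  -- iteration 3/3 --
  FD 12: (0,-12) -> (0,0) [heading=90, draw]
  RT 120: heading 90 -> 330
]
Final: pos=(0,0), heading=330, 3 segment(s) drawn

Start position: (0, 0)
Final position: (0, 0)
Distance = 0; < 1e-6 -> CLOSED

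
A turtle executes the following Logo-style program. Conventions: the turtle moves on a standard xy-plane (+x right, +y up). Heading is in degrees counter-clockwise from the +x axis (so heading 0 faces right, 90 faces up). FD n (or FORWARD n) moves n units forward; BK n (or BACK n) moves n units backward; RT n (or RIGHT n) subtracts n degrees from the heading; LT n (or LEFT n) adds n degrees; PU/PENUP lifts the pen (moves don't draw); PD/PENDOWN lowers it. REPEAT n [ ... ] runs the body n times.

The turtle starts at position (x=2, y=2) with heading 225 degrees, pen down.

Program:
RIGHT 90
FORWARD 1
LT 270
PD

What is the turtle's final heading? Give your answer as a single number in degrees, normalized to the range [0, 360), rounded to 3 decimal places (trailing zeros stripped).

Answer: 45

Derivation:
Executing turtle program step by step:
Start: pos=(2,2), heading=225, pen down
RT 90: heading 225 -> 135
FD 1: (2,2) -> (1.293,2.707) [heading=135, draw]
LT 270: heading 135 -> 45
PD: pen down
Final: pos=(1.293,2.707), heading=45, 1 segment(s) drawn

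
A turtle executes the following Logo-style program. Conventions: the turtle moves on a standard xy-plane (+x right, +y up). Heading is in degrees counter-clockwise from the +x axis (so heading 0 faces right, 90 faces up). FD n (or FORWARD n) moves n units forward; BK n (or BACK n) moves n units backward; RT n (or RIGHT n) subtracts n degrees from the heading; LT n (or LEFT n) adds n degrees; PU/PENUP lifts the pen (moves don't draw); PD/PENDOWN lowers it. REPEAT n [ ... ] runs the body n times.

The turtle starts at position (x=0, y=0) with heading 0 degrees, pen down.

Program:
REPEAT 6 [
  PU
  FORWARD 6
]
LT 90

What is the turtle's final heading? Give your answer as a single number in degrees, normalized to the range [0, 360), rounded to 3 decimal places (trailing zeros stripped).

Executing turtle program step by step:
Start: pos=(0,0), heading=0, pen down
REPEAT 6 [
  -- iteration 1/6 --
  PU: pen up
  FD 6: (0,0) -> (6,0) [heading=0, move]
  -- iteration 2/6 --
  PU: pen up
  FD 6: (6,0) -> (12,0) [heading=0, move]
  -- iteration 3/6 --
  PU: pen up
  FD 6: (12,0) -> (18,0) [heading=0, move]
  -- iteration 4/6 --
  PU: pen up
  FD 6: (18,0) -> (24,0) [heading=0, move]
  -- iteration 5/6 --
  PU: pen up
  FD 6: (24,0) -> (30,0) [heading=0, move]
  -- iteration 6/6 --
  PU: pen up
  FD 6: (30,0) -> (36,0) [heading=0, move]
]
LT 90: heading 0 -> 90
Final: pos=(36,0), heading=90, 0 segment(s) drawn

Answer: 90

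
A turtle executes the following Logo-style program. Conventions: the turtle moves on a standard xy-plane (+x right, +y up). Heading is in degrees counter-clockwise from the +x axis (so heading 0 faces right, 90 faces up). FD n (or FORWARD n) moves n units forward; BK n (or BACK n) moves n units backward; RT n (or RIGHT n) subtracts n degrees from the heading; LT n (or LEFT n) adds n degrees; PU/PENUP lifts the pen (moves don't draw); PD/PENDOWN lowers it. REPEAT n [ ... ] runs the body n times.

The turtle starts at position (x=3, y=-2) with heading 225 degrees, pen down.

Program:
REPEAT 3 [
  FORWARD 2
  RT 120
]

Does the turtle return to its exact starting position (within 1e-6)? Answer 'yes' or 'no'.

Executing turtle program step by step:
Start: pos=(3,-2), heading=225, pen down
REPEAT 3 [
  -- iteration 1/3 --
  FD 2: (3,-2) -> (1.586,-3.414) [heading=225, draw]
  RT 120: heading 225 -> 105
  -- iteration 2/3 --
  FD 2: (1.586,-3.414) -> (1.068,-1.482) [heading=105, draw]
  RT 120: heading 105 -> 345
  -- iteration 3/3 --
  FD 2: (1.068,-1.482) -> (3,-2) [heading=345, draw]
  RT 120: heading 345 -> 225
]
Final: pos=(3,-2), heading=225, 3 segment(s) drawn

Start position: (3, -2)
Final position: (3, -2)
Distance = 0; < 1e-6 -> CLOSED

Answer: yes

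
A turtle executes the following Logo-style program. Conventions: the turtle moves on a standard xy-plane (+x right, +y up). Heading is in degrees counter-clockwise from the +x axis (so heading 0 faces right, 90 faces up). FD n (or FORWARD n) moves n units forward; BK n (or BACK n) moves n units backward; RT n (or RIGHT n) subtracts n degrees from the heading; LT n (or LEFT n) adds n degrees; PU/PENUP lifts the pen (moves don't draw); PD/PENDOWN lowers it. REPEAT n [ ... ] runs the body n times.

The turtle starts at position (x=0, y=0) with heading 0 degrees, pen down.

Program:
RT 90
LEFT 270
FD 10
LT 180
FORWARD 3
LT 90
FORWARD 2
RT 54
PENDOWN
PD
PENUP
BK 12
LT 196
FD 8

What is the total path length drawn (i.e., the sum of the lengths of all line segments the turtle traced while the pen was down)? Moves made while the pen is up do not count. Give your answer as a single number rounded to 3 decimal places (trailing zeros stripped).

Executing turtle program step by step:
Start: pos=(0,0), heading=0, pen down
RT 90: heading 0 -> 270
LT 270: heading 270 -> 180
FD 10: (0,0) -> (-10,0) [heading=180, draw]
LT 180: heading 180 -> 0
FD 3: (-10,0) -> (-7,0) [heading=0, draw]
LT 90: heading 0 -> 90
FD 2: (-7,0) -> (-7,2) [heading=90, draw]
RT 54: heading 90 -> 36
PD: pen down
PD: pen down
PU: pen up
BK 12: (-7,2) -> (-16.708,-5.053) [heading=36, move]
LT 196: heading 36 -> 232
FD 8: (-16.708,-5.053) -> (-21.633,-11.358) [heading=232, move]
Final: pos=(-21.633,-11.358), heading=232, 3 segment(s) drawn

Segment lengths:
  seg 1: (0,0) -> (-10,0), length = 10
  seg 2: (-10,0) -> (-7,0), length = 3
  seg 3: (-7,0) -> (-7,2), length = 2
Total = 15

Answer: 15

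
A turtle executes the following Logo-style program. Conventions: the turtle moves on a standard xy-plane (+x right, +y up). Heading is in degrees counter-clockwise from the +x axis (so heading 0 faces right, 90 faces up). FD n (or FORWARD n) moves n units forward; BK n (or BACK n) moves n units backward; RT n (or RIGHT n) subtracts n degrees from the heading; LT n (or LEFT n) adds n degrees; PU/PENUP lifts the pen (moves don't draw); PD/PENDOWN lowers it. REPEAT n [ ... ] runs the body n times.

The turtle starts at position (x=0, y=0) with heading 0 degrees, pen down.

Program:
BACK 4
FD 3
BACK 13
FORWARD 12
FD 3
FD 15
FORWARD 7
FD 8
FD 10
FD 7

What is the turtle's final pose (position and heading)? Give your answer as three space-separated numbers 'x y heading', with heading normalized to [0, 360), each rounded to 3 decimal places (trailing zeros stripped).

Executing turtle program step by step:
Start: pos=(0,0), heading=0, pen down
BK 4: (0,0) -> (-4,0) [heading=0, draw]
FD 3: (-4,0) -> (-1,0) [heading=0, draw]
BK 13: (-1,0) -> (-14,0) [heading=0, draw]
FD 12: (-14,0) -> (-2,0) [heading=0, draw]
FD 3: (-2,0) -> (1,0) [heading=0, draw]
FD 15: (1,0) -> (16,0) [heading=0, draw]
FD 7: (16,0) -> (23,0) [heading=0, draw]
FD 8: (23,0) -> (31,0) [heading=0, draw]
FD 10: (31,0) -> (41,0) [heading=0, draw]
FD 7: (41,0) -> (48,0) [heading=0, draw]
Final: pos=(48,0), heading=0, 10 segment(s) drawn

Answer: 48 0 0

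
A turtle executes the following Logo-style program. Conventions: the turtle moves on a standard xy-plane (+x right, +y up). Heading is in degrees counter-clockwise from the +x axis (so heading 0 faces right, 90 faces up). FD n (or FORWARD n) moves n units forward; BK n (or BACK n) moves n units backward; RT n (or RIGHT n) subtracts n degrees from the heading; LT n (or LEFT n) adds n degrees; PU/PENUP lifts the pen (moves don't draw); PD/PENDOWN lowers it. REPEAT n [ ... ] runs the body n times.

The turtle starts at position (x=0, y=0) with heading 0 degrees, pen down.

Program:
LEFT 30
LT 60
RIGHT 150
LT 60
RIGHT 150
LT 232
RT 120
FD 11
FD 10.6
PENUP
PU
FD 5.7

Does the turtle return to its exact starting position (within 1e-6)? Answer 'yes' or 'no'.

Executing turtle program step by step:
Start: pos=(0,0), heading=0, pen down
LT 30: heading 0 -> 30
LT 60: heading 30 -> 90
RT 150: heading 90 -> 300
LT 60: heading 300 -> 0
RT 150: heading 0 -> 210
LT 232: heading 210 -> 82
RT 120: heading 82 -> 322
FD 11: (0,0) -> (8.668,-6.772) [heading=322, draw]
FD 10.6: (8.668,-6.772) -> (17.021,-13.298) [heading=322, draw]
PU: pen up
PU: pen up
FD 5.7: (17.021,-13.298) -> (21.513,-16.808) [heading=322, move]
Final: pos=(21.513,-16.808), heading=322, 2 segment(s) drawn

Start position: (0, 0)
Final position: (21.513, -16.808)
Distance = 27.3; >= 1e-6 -> NOT closed

Answer: no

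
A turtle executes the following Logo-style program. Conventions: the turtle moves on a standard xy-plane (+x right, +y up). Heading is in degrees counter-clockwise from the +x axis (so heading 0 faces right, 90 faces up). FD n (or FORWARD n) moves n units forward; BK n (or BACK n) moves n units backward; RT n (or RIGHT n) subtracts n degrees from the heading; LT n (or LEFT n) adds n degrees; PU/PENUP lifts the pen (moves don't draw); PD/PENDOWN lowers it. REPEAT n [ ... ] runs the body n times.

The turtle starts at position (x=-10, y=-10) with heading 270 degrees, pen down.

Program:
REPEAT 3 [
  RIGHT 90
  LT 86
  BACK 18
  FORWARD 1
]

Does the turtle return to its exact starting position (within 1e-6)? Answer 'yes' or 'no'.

Executing turtle program step by step:
Start: pos=(-10,-10), heading=270, pen down
REPEAT 3 [
  -- iteration 1/3 --
  RT 90: heading 270 -> 180
  LT 86: heading 180 -> 266
  BK 18: (-10,-10) -> (-8.744,7.956) [heading=266, draw]
  FD 1: (-8.744,7.956) -> (-8.814,6.959) [heading=266, draw]
  -- iteration 2/3 --
  RT 90: heading 266 -> 176
  LT 86: heading 176 -> 262
  BK 18: (-8.814,6.959) -> (-6.309,24.783) [heading=262, draw]
  FD 1: (-6.309,24.783) -> (-6.448,23.793) [heading=262, draw]
  -- iteration 3/3 --
  RT 90: heading 262 -> 172
  LT 86: heading 172 -> 258
  BK 18: (-6.448,23.793) -> (-2.706,41.4) [heading=258, draw]
  FD 1: (-2.706,41.4) -> (-2.914,40.422) [heading=258, draw]
]
Final: pos=(-2.914,40.422), heading=258, 6 segment(s) drawn

Start position: (-10, -10)
Final position: (-2.914, 40.422)
Distance = 50.917; >= 1e-6 -> NOT closed

Answer: no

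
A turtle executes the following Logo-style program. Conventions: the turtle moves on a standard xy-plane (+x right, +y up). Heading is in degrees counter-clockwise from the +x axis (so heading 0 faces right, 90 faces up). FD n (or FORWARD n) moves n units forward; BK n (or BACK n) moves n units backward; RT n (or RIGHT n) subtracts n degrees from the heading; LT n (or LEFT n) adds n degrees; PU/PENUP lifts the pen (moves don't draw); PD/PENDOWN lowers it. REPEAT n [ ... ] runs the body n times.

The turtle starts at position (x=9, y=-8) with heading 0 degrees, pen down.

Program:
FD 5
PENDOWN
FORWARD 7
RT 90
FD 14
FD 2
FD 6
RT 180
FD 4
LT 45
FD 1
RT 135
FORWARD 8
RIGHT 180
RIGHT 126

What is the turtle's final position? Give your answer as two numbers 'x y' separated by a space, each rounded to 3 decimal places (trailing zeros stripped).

Answer: 28.293 -25.293

Derivation:
Executing turtle program step by step:
Start: pos=(9,-8), heading=0, pen down
FD 5: (9,-8) -> (14,-8) [heading=0, draw]
PD: pen down
FD 7: (14,-8) -> (21,-8) [heading=0, draw]
RT 90: heading 0 -> 270
FD 14: (21,-8) -> (21,-22) [heading=270, draw]
FD 2: (21,-22) -> (21,-24) [heading=270, draw]
FD 6: (21,-24) -> (21,-30) [heading=270, draw]
RT 180: heading 270 -> 90
FD 4: (21,-30) -> (21,-26) [heading=90, draw]
LT 45: heading 90 -> 135
FD 1: (21,-26) -> (20.293,-25.293) [heading=135, draw]
RT 135: heading 135 -> 0
FD 8: (20.293,-25.293) -> (28.293,-25.293) [heading=0, draw]
RT 180: heading 0 -> 180
RT 126: heading 180 -> 54
Final: pos=(28.293,-25.293), heading=54, 8 segment(s) drawn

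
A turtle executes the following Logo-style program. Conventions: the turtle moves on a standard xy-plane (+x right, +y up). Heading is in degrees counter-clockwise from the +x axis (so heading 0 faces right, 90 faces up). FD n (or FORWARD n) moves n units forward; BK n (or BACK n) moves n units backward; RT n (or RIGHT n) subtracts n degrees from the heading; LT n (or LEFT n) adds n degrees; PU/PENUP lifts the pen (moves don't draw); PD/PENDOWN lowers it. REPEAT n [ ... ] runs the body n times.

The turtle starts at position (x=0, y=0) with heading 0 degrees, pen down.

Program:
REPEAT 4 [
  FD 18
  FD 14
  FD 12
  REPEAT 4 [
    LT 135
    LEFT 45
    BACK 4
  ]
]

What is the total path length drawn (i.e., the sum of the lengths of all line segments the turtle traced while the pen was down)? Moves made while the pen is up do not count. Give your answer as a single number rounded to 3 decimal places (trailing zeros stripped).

Answer: 240

Derivation:
Executing turtle program step by step:
Start: pos=(0,0), heading=0, pen down
REPEAT 4 [
  -- iteration 1/4 --
  FD 18: (0,0) -> (18,0) [heading=0, draw]
  FD 14: (18,0) -> (32,0) [heading=0, draw]
  FD 12: (32,0) -> (44,0) [heading=0, draw]
  REPEAT 4 [
    -- iteration 1/4 --
    LT 135: heading 0 -> 135
    LT 45: heading 135 -> 180
    BK 4: (44,0) -> (48,0) [heading=180, draw]
    -- iteration 2/4 --
    LT 135: heading 180 -> 315
    LT 45: heading 315 -> 0
    BK 4: (48,0) -> (44,0) [heading=0, draw]
    -- iteration 3/4 --
    LT 135: heading 0 -> 135
    LT 45: heading 135 -> 180
    BK 4: (44,0) -> (48,0) [heading=180, draw]
    -- iteration 4/4 --
    LT 135: heading 180 -> 315
    LT 45: heading 315 -> 0
    BK 4: (48,0) -> (44,0) [heading=0, draw]
  ]
  -- iteration 2/4 --
  FD 18: (44,0) -> (62,0) [heading=0, draw]
  FD 14: (62,0) -> (76,0) [heading=0, draw]
  FD 12: (76,0) -> (88,0) [heading=0, draw]
  REPEAT 4 [
    -- iteration 1/4 --
    LT 135: heading 0 -> 135
    LT 45: heading 135 -> 180
    BK 4: (88,0) -> (92,0) [heading=180, draw]
    -- iteration 2/4 --
    LT 135: heading 180 -> 315
    LT 45: heading 315 -> 0
    BK 4: (92,0) -> (88,0) [heading=0, draw]
    -- iteration 3/4 --
    LT 135: heading 0 -> 135
    LT 45: heading 135 -> 180
    BK 4: (88,0) -> (92,0) [heading=180, draw]
    -- iteration 4/4 --
    LT 135: heading 180 -> 315
    LT 45: heading 315 -> 0
    BK 4: (92,0) -> (88,0) [heading=0, draw]
  ]
  -- iteration 3/4 --
  FD 18: (88,0) -> (106,0) [heading=0, draw]
  FD 14: (106,0) -> (120,0) [heading=0, draw]
  FD 12: (120,0) -> (132,0) [heading=0, draw]
  REPEAT 4 [
    -- iteration 1/4 --
    LT 135: heading 0 -> 135
    LT 45: heading 135 -> 180
    BK 4: (132,0) -> (136,0) [heading=180, draw]
    -- iteration 2/4 --
    LT 135: heading 180 -> 315
    LT 45: heading 315 -> 0
    BK 4: (136,0) -> (132,0) [heading=0, draw]
    -- iteration 3/4 --
    LT 135: heading 0 -> 135
    LT 45: heading 135 -> 180
    BK 4: (132,0) -> (136,0) [heading=180, draw]
    -- iteration 4/4 --
    LT 135: heading 180 -> 315
    LT 45: heading 315 -> 0
    BK 4: (136,0) -> (132,0) [heading=0, draw]
  ]
  -- iteration 4/4 --
  FD 18: (132,0) -> (150,0) [heading=0, draw]
  FD 14: (150,0) -> (164,0) [heading=0, draw]
  FD 12: (164,0) -> (176,0) [heading=0, draw]
  REPEAT 4 [
    -- iteration 1/4 --
    LT 135: heading 0 -> 135
    LT 45: heading 135 -> 180
    BK 4: (176,0) -> (180,0) [heading=180, draw]
    -- iteration 2/4 --
    LT 135: heading 180 -> 315
    LT 45: heading 315 -> 0
    BK 4: (180,0) -> (176,0) [heading=0, draw]
    -- iteration 3/4 --
    LT 135: heading 0 -> 135
    LT 45: heading 135 -> 180
    BK 4: (176,0) -> (180,0) [heading=180, draw]
    -- iteration 4/4 --
    LT 135: heading 180 -> 315
    LT 45: heading 315 -> 0
    BK 4: (180,0) -> (176,0) [heading=0, draw]
  ]
]
Final: pos=(176,0), heading=0, 28 segment(s) drawn

Segment lengths:
  seg 1: (0,0) -> (18,0), length = 18
  seg 2: (18,0) -> (32,0), length = 14
  seg 3: (32,0) -> (44,0), length = 12
  seg 4: (44,0) -> (48,0), length = 4
  seg 5: (48,0) -> (44,0), length = 4
  seg 6: (44,0) -> (48,0), length = 4
  seg 7: (48,0) -> (44,0), length = 4
  seg 8: (44,0) -> (62,0), length = 18
  seg 9: (62,0) -> (76,0), length = 14
  seg 10: (76,0) -> (88,0), length = 12
  seg 11: (88,0) -> (92,0), length = 4
  seg 12: (92,0) -> (88,0), length = 4
  seg 13: (88,0) -> (92,0), length = 4
  seg 14: (92,0) -> (88,0), length = 4
  seg 15: (88,0) -> (106,0), length = 18
  seg 16: (106,0) -> (120,0), length = 14
  seg 17: (120,0) -> (132,0), length = 12
  seg 18: (132,0) -> (136,0), length = 4
  seg 19: (136,0) -> (132,0), length = 4
  seg 20: (132,0) -> (136,0), length = 4
  seg 21: (136,0) -> (132,0), length = 4
  seg 22: (132,0) -> (150,0), length = 18
  seg 23: (150,0) -> (164,0), length = 14
  seg 24: (164,0) -> (176,0), length = 12
  seg 25: (176,0) -> (180,0), length = 4
  seg 26: (180,0) -> (176,0), length = 4
  seg 27: (176,0) -> (180,0), length = 4
  seg 28: (180,0) -> (176,0), length = 4
Total = 240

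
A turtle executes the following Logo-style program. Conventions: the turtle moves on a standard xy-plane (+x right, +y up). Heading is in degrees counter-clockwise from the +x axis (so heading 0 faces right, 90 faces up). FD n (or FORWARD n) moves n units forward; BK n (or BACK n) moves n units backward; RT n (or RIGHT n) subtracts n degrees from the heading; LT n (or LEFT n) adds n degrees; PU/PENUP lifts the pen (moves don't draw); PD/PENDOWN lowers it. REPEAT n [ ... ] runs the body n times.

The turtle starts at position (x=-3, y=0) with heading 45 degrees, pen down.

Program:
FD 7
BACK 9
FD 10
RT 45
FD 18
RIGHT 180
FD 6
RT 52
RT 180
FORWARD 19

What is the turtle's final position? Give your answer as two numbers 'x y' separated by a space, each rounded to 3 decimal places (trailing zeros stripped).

Executing turtle program step by step:
Start: pos=(-3,0), heading=45, pen down
FD 7: (-3,0) -> (1.95,4.95) [heading=45, draw]
BK 9: (1.95,4.95) -> (-4.414,-1.414) [heading=45, draw]
FD 10: (-4.414,-1.414) -> (2.657,5.657) [heading=45, draw]
RT 45: heading 45 -> 0
FD 18: (2.657,5.657) -> (20.657,5.657) [heading=0, draw]
RT 180: heading 0 -> 180
FD 6: (20.657,5.657) -> (14.657,5.657) [heading=180, draw]
RT 52: heading 180 -> 128
RT 180: heading 128 -> 308
FD 19: (14.657,5.657) -> (26.354,-9.315) [heading=308, draw]
Final: pos=(26.354,-9.315), heading=308, 6 segment(s) drawn

Answer: 26.354 -9.315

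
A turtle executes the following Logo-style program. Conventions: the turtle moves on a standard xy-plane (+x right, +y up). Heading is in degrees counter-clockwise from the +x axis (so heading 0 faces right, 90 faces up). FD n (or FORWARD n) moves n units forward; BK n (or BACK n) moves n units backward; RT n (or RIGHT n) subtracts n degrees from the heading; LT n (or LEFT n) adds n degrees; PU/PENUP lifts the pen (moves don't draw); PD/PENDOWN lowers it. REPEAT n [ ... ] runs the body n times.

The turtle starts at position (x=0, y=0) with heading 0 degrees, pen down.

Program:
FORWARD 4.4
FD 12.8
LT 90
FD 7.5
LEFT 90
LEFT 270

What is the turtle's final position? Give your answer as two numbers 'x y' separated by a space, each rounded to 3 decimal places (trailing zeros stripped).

Executing turtle program step by step:
Start: pos=(0,0), heading=0, pen down
FD 4.4: (0,0) -> (4.4,0) [heading=0, draw]
FD 12.8: (4.4,0) -> (17.2,0) [heading=0, draw]
LT 90: heading 0 -> 90
FD 7.5: (17.2,0) -> (17.2,7.5) [heading=90, draw]
LT 90: heading 90 -> 180
LT 270: heading 180 -> 90
Final: pos=(17.2,7.5), heading=90, 3 segment(s) drawn

Answer: 17.2 7.5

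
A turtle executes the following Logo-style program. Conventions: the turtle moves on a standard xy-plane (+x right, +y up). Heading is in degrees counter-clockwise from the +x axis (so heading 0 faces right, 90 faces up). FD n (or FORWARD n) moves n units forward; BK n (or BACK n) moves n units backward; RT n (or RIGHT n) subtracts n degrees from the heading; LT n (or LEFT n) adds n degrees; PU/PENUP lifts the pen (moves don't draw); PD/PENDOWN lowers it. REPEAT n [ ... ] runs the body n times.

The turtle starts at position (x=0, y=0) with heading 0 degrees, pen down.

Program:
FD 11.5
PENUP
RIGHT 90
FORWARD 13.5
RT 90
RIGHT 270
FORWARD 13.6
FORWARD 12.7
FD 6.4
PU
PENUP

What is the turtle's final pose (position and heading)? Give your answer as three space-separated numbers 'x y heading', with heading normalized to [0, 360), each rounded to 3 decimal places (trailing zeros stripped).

Answer: 11.5 -46.2 270

Derivation:
Executing turtle program step by step:
Start: pos=(0,0), heading=0, pen down
FD 11.5: (0,0) -> (11.5,0) [heading=0, draw]
PU: pen up
RT 90: heading 0 -> 270
FD 13.5: (11.5,0) -> (11.5,-13.5) [heading=270, move]
RT 90: heading 270 -> 180
RT 270: heading 180 -> 270
FD 13.6: (11.5,-13.5) -> (11.5,-27.1) [heading=270, move]
FD 12.7: (11.5,-27.1) -> (11.5,-39.8) [heading=270, move]
FD 6.4: (11.5,-39.8) -> (11.5,-46.2) [heading=270, move]
PU: pen up
PU: pen up
Final: pos=(11.5,-46.2), heading=270, 1 segment(s) drawn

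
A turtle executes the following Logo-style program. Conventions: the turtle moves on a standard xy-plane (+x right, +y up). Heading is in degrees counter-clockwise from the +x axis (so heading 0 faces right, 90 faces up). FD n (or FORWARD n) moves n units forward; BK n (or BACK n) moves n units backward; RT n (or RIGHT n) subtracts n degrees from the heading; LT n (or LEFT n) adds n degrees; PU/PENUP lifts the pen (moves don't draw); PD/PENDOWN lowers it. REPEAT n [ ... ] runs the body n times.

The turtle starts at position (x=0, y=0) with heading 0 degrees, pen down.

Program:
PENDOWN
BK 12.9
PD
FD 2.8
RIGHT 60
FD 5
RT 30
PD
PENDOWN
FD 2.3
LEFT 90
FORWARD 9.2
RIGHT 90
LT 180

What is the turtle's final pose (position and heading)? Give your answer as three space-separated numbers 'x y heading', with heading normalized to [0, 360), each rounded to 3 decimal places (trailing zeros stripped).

Executing turtle program step by step:
Start: pos=(0,0), heading=0, pen down
PD: pen down
BK 12.9: (0,0) -> (-12.9,0) [heading=0, draw]
PD: pen down
FD 2.8: (-12.9,0) -> (-10.1,0) [heading=0, draw]
RT 60: heading 0 -> 300
FD 5: (-10.1,0) -> (-7.6,-4.33) [heading=300, draw]
RT 30: heading 300 -> 270
PD: pen down
PD: pen down
FD 2.3: (-7.6,-4.33) -> (-7.6,-6.63) [heading=270, draw]
LT 90: heading 270 -> 0
FD 9.2: (-7.6,-6.63) -> (1.6,-6.63) [heading=0, draw]
RT 90: heading 0 -> 270
LT 180: heading 270 -> 90
Final: pos=(1.6,-6.63), heading=90, 5 segment(s) drawn

Answer: 1.6 -6.63 90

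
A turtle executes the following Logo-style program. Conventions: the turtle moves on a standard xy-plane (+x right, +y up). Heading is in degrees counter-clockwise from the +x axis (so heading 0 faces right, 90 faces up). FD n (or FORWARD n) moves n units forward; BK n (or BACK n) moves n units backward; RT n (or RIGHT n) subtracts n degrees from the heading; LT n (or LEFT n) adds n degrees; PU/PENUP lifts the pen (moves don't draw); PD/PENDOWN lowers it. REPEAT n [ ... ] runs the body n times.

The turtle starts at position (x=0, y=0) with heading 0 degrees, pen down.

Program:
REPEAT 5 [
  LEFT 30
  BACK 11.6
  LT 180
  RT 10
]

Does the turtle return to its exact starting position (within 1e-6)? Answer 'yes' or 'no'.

Executing turtle program step by step:
Start: pos=(0,0), heading=0, pen down
REPEAT 5 [
  -- iteration 1/5 --
  LT 30: heading 0 -> 30
  BK 11.6: (0,0) -> (-10.046,-5.8) [heading=30, draw]
  LT 180: heading 30 -> 210
  RT 10: heading 210 -> 200
  -- iteration 2/5 --
  LT 30: heading 200 -> 230
  BK 11.6: (-10.046,-5.8) -> (-2.59,3.086) [heading=230, draw]
  LT 180: heading 230 -> 50
  RT 10: heading 50 -> 40
  -- iteration 3/5 --
  LT 30: heading 40 -> 70
  BK 11.6: (-2.59,3.086) -> (-6.557,-7.814) [heading=70, draw]
  LT 180: heading 70 -> 250
  RT 10: heading 250 -> 240
  -- iteration 4/5 --
  LT 30: heading 240 -> 270
  BK 11.6: (-6.557,-7.814) -> (-6.557,3.786) [heading=270, draw]
  LT 180: heading 270 -> 90
  RT 10: heading 90 -> 80
  -- iteration 5/5 --
  LT 30: heading 80 -> 110
  BK 11.6: (-6.557,3.786) -> (-2.59,-7.115) [heading=110, draw]
  LT 180: heading 110 -> 290
  RT 10: heading 290 -> 280
]
Final: pos=(-2.59,-7.115), heading=280, 5 segment(s) drawn

Start position: (0, 0)
Final position: (-2.59, -7.115)
Distance = 7.571; >= 1e-6 -> NOT closed

Answer: no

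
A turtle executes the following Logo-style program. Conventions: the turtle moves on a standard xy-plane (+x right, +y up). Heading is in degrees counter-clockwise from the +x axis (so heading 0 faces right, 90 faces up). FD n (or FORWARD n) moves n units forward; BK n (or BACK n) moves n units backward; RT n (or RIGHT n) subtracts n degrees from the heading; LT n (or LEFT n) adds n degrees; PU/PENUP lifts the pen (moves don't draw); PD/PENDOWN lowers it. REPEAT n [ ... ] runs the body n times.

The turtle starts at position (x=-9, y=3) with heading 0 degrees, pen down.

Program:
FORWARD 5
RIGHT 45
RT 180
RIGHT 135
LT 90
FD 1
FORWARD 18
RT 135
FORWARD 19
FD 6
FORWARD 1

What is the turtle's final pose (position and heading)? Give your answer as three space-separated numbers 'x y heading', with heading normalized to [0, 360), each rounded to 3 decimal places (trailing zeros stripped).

Answer: 14.385 3.615 315

Derivation:
Executing turtle program step by step:
Start: pos=(-9,3), heading=0, pen down
FD 5: (-9,3) -> (-4,3) [heading=0, draw]
RT 45: heading 0 -> 315
RT 180: heading 315 -> 135
RT 135: heading 135 -> 0
LT 90: heading 0 -> 90
FD 1: (-4,3) -> (-4,4) [heading=90, draw]
FD 18: (-4,4) -> (-4,22) [heading=90, draw]
RT 135: heading 90 -> 315
FD 19: (-4,22) -> (9.435,8.565) [heading=315, draw]
FD 6: (9.435,8.565) -> (13.678,4.322) [heading=315, draw]
FD 1: (13.678,4.322) -> (14.385,3.615) [heading=315, draw]
Final: pos=(14.385,3.615), heading=315, 6 segment(s) drawn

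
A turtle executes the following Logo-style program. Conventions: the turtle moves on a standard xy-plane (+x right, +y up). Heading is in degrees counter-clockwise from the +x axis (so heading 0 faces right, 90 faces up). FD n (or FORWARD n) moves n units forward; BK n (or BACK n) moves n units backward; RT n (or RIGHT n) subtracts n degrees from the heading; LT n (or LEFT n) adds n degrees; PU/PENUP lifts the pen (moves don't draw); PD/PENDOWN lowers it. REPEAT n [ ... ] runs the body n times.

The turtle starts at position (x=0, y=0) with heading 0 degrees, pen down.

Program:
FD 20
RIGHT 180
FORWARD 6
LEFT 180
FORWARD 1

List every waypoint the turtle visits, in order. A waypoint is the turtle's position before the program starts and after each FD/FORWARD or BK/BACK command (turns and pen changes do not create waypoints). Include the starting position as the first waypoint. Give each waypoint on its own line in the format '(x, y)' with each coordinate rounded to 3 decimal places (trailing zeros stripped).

Executing turtle program step by step:
Start: pos=(0,0), heading=0, pen down
FD 20: (0,0) -> (20,0) [heading=0, draw]
RT 180: heading 0 -> 180
FD 6: (20,0) -> (14,0) [heading=180, draw]
LT 180: heading 180 -> 0
FD 1: (14,0) -> (15,0) [heading=0, draw]
Final: pos=(15,0), heading=0, 3 segment(s) drawn
Waypoints (4 total):
(0, 0)
(20, 0)
(14, 0)
(15, 0)

Answer: (0, 0)
(20, 0)
(14, 0)
(15, 0)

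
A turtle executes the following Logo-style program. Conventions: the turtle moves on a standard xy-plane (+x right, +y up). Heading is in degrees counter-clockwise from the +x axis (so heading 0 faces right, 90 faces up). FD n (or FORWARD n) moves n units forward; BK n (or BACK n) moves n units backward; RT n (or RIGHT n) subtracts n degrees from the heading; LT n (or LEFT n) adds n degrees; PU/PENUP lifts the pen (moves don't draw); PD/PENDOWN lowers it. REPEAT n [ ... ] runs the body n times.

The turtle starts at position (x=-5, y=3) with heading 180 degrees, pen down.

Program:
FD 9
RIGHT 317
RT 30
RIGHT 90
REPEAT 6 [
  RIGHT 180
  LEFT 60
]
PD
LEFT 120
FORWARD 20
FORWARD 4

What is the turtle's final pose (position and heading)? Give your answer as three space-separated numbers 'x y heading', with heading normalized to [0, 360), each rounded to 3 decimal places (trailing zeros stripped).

Answer: -31.552 -13.368 223

Derivation:
Executing turtle program step by step:
Start: pos=(-5,3), heading=180, pen down
FD 9: (-5,3) -> (-14,3) [heading=180, draw]
RT 317: heading 180 -> 223
RT 30: heading 223 -> 193
RT 90: heading 193 -> 103
REPEAT 6 [
  -- iteration 1/6 --
  RT 180: heading 103 -> 283
  LT 60: heading 283 -> 343
  -- iteration 2/6 --
  RT 180: heading 343 -> 163
  LT 60: heading 163 -> 223
  -- iteration 3/6 --
  RT 180: heading 223 -> 43
  LT 60: heading 43 -> 103
  -- iteration 4/6 --
  RT 180: heading 103 -> 283
  LT 60: heading 283 -> 343
  -- iteration 5/6 --
  RT 180: heading 343 -> 163
  LT 60: heading 163 -> 223
  -- iteration 6/6 --
  RT 180: heading 223 -> 43
  LT 60: heading 43 -> 103
]
PD: pen down
LT 120: heading 103 -> 223
FD 20: (-14,3) -> (-28.627,-10.64) [heading=223, draw]
FD 4: (-28.627,-10.64) -> (-31.552,-13.368) [heading=223, draw]
Final: pos=(-31.552,-13.368), heading=223, 3 segment(s) drawn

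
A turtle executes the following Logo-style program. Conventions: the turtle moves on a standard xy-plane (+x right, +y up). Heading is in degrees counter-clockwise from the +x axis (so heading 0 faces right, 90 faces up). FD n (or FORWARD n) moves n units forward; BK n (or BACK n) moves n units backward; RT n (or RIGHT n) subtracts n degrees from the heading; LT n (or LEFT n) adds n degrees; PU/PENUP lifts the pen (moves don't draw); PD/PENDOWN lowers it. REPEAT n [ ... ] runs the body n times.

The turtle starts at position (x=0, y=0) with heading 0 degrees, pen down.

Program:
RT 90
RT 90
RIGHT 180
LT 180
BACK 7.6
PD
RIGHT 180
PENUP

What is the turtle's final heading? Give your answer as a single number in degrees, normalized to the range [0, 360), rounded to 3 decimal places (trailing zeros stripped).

Executing turtle program step by step:
Start: pos=(0,0), heading=0, pen down
RT 90: heading 0 -> 270
RT 90: heading 270 -> 180
RT 180: heading 180 -> 0
LT 180: heading 0 -> 180
BK 7.6: (0,0) -> (7.6,0) [heading=180, draw]
PD: pen down
RT 180: heading 180 -> 0
PU: pen up
Final: pos=(7.6,0), heading=0, 1 segment(s) drawn

Answer: 0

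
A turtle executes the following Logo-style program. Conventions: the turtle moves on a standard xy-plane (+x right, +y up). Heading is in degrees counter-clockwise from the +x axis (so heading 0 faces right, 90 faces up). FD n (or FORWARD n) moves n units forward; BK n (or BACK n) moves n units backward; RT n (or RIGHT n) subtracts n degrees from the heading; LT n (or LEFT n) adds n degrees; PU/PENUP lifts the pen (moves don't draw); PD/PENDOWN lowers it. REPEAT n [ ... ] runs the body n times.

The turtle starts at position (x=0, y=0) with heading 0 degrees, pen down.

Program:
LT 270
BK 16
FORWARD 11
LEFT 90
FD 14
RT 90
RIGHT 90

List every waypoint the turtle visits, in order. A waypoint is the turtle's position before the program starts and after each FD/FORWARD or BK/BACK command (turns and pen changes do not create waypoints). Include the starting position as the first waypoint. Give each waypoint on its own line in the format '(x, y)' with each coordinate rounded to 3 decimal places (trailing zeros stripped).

Executing turtle program step by step:
Start: pos=(0,0), heading=0, pen down
LT 270: heading 0 -> 270
BK 16: (0,0) -> (0,16) [heading=270, draw]
FD 11: (0,16) -> (0,5) [heading=270, draw]
LT 90: heading 270 -> 0
FD 14: (0,5) -> (14,5) [heading=0, draw]
RT 90: heading 0 -> 270
RT 90: heading 270 -> 180
Final: pos=(14,5), heading=180, 3 segment(s) drawn
Waypoints (4 total):
(0, 0)
(0, 16)
(0, 5)
(14, 5)

Answer: (0, 0)
(0, 16)
(0, 5)
(14, 5)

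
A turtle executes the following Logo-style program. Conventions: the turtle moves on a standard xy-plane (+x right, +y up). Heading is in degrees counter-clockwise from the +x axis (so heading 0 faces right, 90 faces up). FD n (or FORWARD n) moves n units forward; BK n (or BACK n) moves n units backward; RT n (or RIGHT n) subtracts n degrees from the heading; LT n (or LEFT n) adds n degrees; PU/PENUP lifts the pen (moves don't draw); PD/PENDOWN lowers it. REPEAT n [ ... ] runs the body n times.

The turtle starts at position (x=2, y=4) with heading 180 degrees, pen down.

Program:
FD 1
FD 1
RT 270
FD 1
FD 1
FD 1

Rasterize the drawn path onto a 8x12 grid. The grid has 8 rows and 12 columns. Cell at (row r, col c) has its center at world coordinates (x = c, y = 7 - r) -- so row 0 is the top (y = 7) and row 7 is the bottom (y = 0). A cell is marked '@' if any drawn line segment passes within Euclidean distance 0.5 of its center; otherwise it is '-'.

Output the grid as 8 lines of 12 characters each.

Segment 0: (2,4) -> (1,4)
Segment 1: (1,4) -> (0,4)
Segment 2: (0,4) -> (0,3)
Segment 3: (0,3) -> (0,2)
Segment 4: (0,2) -> (0,1)

Answer: ------------
------------
------------
@@@---------
@-----------
@-----------
@-----------
------------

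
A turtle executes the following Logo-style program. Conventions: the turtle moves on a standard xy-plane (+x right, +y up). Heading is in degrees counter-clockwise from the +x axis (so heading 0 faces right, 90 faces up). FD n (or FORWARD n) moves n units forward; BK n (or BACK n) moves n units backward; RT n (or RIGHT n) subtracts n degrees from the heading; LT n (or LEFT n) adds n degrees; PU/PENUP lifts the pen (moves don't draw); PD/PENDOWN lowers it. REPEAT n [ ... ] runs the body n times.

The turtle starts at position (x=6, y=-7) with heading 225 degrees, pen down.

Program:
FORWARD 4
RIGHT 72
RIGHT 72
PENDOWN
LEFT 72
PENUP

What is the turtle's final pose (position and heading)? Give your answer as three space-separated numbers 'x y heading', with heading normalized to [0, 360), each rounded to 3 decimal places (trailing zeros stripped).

Answer: 3.172 -9.828 153

Derivation:
Executing turtle program step by step:
Start: pos=(6,-7), heading=225, pen down
FD 4: (6,-7) -> (3.172,-9.828) [heading=225, draw]
RT 72: heading 225 -> 153
RT 72: heading 153 -> 81
PD: pen down
LT 72: heading 81 -> 153
PU: pen up
Final: pos=(3.172,-9.828), heading=153, 1 segment(s) drawn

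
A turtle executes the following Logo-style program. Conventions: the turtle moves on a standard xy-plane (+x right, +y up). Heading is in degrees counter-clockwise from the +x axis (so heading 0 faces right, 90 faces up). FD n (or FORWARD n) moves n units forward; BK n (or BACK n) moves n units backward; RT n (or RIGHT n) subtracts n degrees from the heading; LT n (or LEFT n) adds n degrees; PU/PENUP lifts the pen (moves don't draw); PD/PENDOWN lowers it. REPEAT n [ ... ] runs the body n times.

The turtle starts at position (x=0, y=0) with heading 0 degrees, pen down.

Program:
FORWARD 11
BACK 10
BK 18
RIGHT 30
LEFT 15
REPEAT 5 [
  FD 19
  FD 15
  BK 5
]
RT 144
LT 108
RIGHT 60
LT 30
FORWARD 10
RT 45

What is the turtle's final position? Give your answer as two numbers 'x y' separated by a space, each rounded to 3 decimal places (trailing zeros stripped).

Executing turtle program step by step:
Start: pos=(0,0), heading=0, pen down
FD 11: (0,0) -> (11,0) [heading=0, draw]
BK 10: (11,0) -> (1,0) [heading=0, draw]
BK 18: (1,0) -> (-17,0) [heading=0, draw]
RT 30: heading 0 -> 330
LT 15: heading 330 -> 345
REPEAT 5 [
  -- iteration 1/5 --
  FD 19: (-17,0) -> (1.353,-4.918) [heading=345, draw]
  FD 15: (1.353,-4.918) -> (15.841,-8.8) [heading=345, draw]
  BK 5: (15.841,-8.8) -> (11.012,-7.506) [heading=345, draw]
  -- iteration 2/5 --
  FD 19: (11.012,-7.506) -> (29.364,-12.423) [heading=345, draw]
  FD 15: (29.364,-12.423) -> (43.853,-16.306) [heading=345, draw]
  BK 5: (43.853,-16.306) -> (39.024,-15.012) [heading=345, draw]
  -- iteration 3/5 --
  FD 19: (39.024,-15.012) -> (57.376,-19.929) [heading=345, draw]
  FD 15: (57.376,-19.929) -> (71.865,-23.811) [heading=345, draw]
  BK 5: (71.865,-23.811) -> (67.036,-22.517) [heading=345, draw]
  -- iteration 4/5 --
  FD 19: (67.036,-22.517) -> (85.388,-27.435) [heading=345, draw]
  FD 15: (85.388,-27.435) -> (99.877,-31.317) [heading=345, draw]
  BK 5: (99.877,-31.317) -> (95.047,-30.023) [heading=345, draw]
  -- iteration 5/5 --
  FD 19: (95.047,-30.023) -> (113.4,-34.941) [heading=345, draw]
  FD 15: (113.4,-34.941) -> (127.889,-38.823) [heading=345, draw]
  BK 5: (127.889,-38.823) -> (123.059,-37.529) [heading=345, draw]
]
RT 144: heading 345 -> 201
LT 108: heading 201 -> 309
RT 60: heading 309 -> 249
LT 30: heading 249 -> 279
FD 10: (123.059,-37.529) -> (124.624,-47.406) [heading=279, draw]
RT 45: heading 279 -> 234
Final: pos=(124.624,-47.406), heading=234, 19 segment(s) drawn

Answer: 124.624 -47.406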